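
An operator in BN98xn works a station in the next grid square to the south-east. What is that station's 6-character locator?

CN08am

Longitude subsquare x = 23; +1 → 24, wraps to 0 = a, carry into square.
Longitude square 9; +1 → 10, wraps to 0, carry into field.
Longitude field B = 1; +1 → 2 = C.
Latitude subsquare n = 13; −1 → 12 = m.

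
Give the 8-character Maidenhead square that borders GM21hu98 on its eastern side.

Longitude extended square 9; +1 → 10, wraps to 0, carry into subsquare.
Longitude subsquare h = 7; +1 → 8 = i.
The latitude characters are unchanged.

GM21iu08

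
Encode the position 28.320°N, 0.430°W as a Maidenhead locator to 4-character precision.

IL98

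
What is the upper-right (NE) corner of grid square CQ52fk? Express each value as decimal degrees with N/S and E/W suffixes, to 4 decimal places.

72.4583° N, 129.5000° W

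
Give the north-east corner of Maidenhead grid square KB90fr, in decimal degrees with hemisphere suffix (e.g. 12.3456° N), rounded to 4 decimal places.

79.2500° S, 38.5000° E

Field K=10, B=1: +10·20° lon, +1·10° lat → SW at lon 20°, lat -80°.
Square 9, 0: +9·2° lon, +0·1° lat → SW at lon 38°, lat -80°.
Subsquare f=5, r=17: +5·0.0833333° lon, +17·0.0416667° lat → SW at lon 38.4167°, lat -79.2917°.
Cell spans 0.0833333° lon × 0.0416667° lat. NE corner is SW corner plus one full cell.
latitude 79.2500° S, longitude 38.5000° E.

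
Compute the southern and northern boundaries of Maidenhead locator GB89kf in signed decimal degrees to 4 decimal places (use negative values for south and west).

Field G=6, B=1: +6·20° lon, +1·10° lat → SW at lon -60°, lat -80°.
Square 8, 9: +8·2° lon, +9·1° lat → SW at lon -44°, lat -71°.
Subsquare k=10, f=5: +10·0.0833333° lon, +5·0.0416667° lat → SW at lon -43.1667°, lat -70.7917°.
Cell spans 0.0833333° lon × 0.0416667° lat.
south -70.7917, north -70.7500.

-70.7917, -70.7500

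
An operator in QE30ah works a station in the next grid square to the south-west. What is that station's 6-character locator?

Longitude subsquare a = 0; −1 → -1, wraps to 23 = x, carry into square.
Longitude square 3; −1 → 2.
Latitude subsquare h = 7; −1 → 6 = g.

QE20xg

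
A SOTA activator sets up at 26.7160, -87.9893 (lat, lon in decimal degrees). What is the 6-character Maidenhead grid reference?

EL66ar

Add 180° to longitude and 90° to latitude: 92.0107, 116.7160.
Field: 92.0107/20 → 4 → E, 116.7160/10 → 11 → L; chars EL.
Square: 12.0107/2 → 6, 6.7160/1 → 6; chars 66.
Subsquare: 0.0107/0.0833333 → 0 → a, 0.7160/0.0416667 → 17 → r; chars ar.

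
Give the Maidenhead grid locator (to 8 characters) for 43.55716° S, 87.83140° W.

Add 180° to longitude and 90° to latitude: 92.16860, 46.44284.
Field (20°×10°, letters A–R): lon ⌊92.16860/20⌋ = 4 → E; lat ⌊46.44284/10⌋ = 4 → E.
Square (2°×1°, digits 0–9): lon ⌊12.16860/2⌋ = 6; lat ⌊6.44284/1⌋ = 6.
Subsquare (5′×2.5′, letters a–x): lon ⌊0.16860/0.0833333⌋ = 2 → c; lat ⌊0.44284/0.0416667⌋ = 10 → k.
Extended square (30″×15″, digits 0–9): lon ⌊0.00193/0.00833333⌋ = 0; lat ⌊0.02617/0.00416667⌋ = 6.

EE66ck06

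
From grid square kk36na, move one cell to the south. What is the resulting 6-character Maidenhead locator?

KK35nx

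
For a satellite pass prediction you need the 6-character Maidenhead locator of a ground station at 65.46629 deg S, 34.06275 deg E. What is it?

Shift to the Maidenhead origin (180°W, 90°S): lon 214.0627, lat 24.5337.
Field (20°×10°, letters A–R): lon ⌊214.0627/20⌋ = 10 → K; lat ⌊24.5337/10⌋ = 2 → C.
Square (2°×1°, digits 0–9): lon ⌊14.0627/2⌋ = 7; lat ⌊4.5337/1⌋ = 4.
Subsquare (5′×2.5′, letters a–x): lon ⌊0.0627/0.0833333⌋ = 0 → a; lat ⌊0.5337/0.0416667⌋ = 12 → m.

KC74am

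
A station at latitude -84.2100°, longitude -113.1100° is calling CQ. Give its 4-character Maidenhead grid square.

Shift to the Maidenhead origin (180°W, 90°S): lon 66.89, lat 5.79.
Field: 66.89/20 → 3 → D, 5.79/10 → 0 → A; chars DA.
Square: 6.89/2 → 3, 5.79/1 → 5; chars 35.

DA35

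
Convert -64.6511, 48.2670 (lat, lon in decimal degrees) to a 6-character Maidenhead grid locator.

LC45di

Offset from 180°W / 90°S: lon 228.2670°, lat 25.3489°.
Field: 228.2670/20 → 11 → L, 25.3489/10 → 2 → C; chars LC.
Square: 8.2670/2 → 4, 5.3489/1 → 5; chars 45.
Subsquare: 0.2670/0.0833333 → 3 → d, 0.3489/0.0416667 → 8 → i; chars di.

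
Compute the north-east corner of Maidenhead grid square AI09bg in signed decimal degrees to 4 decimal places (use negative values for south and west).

-0.7083, -179.8333

Field A=0, I=8: +0·20° lon, +8·10° lat → SW at lon -180°, lat -10°.
Square 0, 9: +0·2° lon, +9·1° lat → SW at lon -180°, lat -1°.
Subsquare b=1, g=6: +1·0.0833333° lon, +6·0.0416667° lat → SW at lon -179.917°, lat -0.75°.
Cell spans 0.0833333° lon × 0.0416667° lat. NE corner is SW corner plus one full cell.
latitude -0.7083, longitude -179.8333.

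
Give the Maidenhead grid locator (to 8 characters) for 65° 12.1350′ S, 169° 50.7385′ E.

RC44wt11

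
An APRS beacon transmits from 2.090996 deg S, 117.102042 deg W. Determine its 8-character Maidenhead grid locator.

Add 180° to longitude and 90° to latitude: 62.89796, 87.90900.
Field: 62.89796/20 → 3 → D, 87.90900/10 → 8 → I; chars DI.
Square: 2.89796/2 → 1, 7.90900/1 → 7; chars 17.
Subsquare: 0.89796/0.0833333 → 10 → k, 0.90900/0.0416667 → 21 → v; chars kv.
Extended square: 0.06462/0.00833333 → 7, 0.03400/0.00416667 → 8; chars 78.

DI17kv78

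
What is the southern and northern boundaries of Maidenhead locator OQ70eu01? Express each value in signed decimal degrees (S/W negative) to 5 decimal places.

70.83750, 70.84167

Field O=14, Q=16: +14·20° lon, +16·10° lat → SW at lon 100°, lat 70°.
Square 7, 0: +7·2° lon, +0·1° lat → SW at lon 114°, lat 70°.
Subsquare e=4, u=20: +4·0.0833333° lon, +20·0.0416667° lat → SW at lon 114.333°, lat 70.8333°.
Extended square 0, 1: +0·0.00833333° lon, +1·0.00416667° lat → SW at lon 114.333°, lat 70.8375°.
Cell spans 0.00833333° lon × 0.00416667° lat.
south 70.83750, north 70.84167.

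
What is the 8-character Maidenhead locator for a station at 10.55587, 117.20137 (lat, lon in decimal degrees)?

Shift to the Maidenhead origin (180°W, 90°S): lon 297.20137, lat 100.55587.
Field: lon ⌊297.20137/20⌋ = 14 → O; lat ⌊100.55587/10⌋ = 10 → K.
Square: lon ⌊17.20137/2⌋ = 8; lat ⌊0.55587/1⌋ = 0.
Subsquare: lon ⌊1.20137/0.0833333⌋ = 14 → o; lat ⌊0.55587/0.0416667⌋ = 13 → n.
Extended square: lon ⌊0.03470/0.00833333⌋ = 4; lat ⌊0.01420/0.00416667⌋ = 3.

OK80on43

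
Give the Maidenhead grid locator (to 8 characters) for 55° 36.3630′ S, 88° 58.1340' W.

ED54mj34

Shift to the Maidenhead origin (180°W, 90°S): lon 91.03110, lat 34.39395.
Field: 91.03110/20 → 4 → E, 34.39395/10 → 3 → D; chars ED.
Square: 11.03110/2 → 5, 4.39395/1 → 4; chars 54.
Subsquare: 1.03110/0.0833333 → 12 → m, 0.39395/0.0416667 → 9 → j; chars mj.
Extended square: 0.03110/0.00833333 → 3, 0.01895/0.00416667 → 4; chars 34.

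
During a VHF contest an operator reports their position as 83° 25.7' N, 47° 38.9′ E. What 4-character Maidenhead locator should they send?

LR33

Add 180° to longitude and 90° to latitude: 227.65, 173.43.
Field: lon ⌊227.65/20⌋ = 11 → L; lat ⌊173.43/10⌋ = 17 → R.
Square: lon ⌊7.65/2⌋ = 3; lat ⌊3.43/1⌋ = 3.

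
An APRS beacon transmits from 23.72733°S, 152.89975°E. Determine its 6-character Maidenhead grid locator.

Shift to the Maidenhead origin (180°W, 90°S): lon 332.8998, lat 66.2727.
Field (20°×10°, letters A–R): 332.8998/20 → 16 → Q, 66.2727/10 → 6 → G; chars QG.
Square (2°×1°, digits 0–9): 12.8998/2 → 6, 6.2727/1 → 6; chars 66.
Subsquare (5′×2.5′, letters a–x): 0.8998/0.0833333 → 10 → k, 0.2727/0.0416667 → 6 → g; chars kg.

QG66kg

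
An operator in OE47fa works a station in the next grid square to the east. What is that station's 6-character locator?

OE47ga

Longitude subsquare f = 5; +1 → 6 = g.
The latitude characters are unchanged.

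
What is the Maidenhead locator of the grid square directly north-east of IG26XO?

Longitude subsquare x = 23; +1 → 24, wraps to 0 = a, carry into square.
Longitude square 2; +1 → 3.
Latitude subsquare o = 14; +1 → 15 = p.

IG36ap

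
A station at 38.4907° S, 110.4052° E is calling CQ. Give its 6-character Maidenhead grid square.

OF51em

Shift to the Maidenhead origin (180°W, 90°S): lon 290.4052, lat 51.5093.
Field: 290.4052/20 → 14 → O, 51.5093/10 → 5 → F; chars OF.
Square: 10.4052/2 → 5, 1.5093/1 → 1; chars 51.
Subsquare: 0.4052/0.0833333 → 4 → e, 0.5093/0.0416667 → 12 → m; chars em.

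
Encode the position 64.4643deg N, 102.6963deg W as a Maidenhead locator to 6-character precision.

Offset from 180°W / 90°S: lon 77.3037°, lat 154.4643°.
Field (20°×10°, letters A–R): lon ⌊77.3037/20⌋ = 3 → D; lat ⌊154.4643/10⌋ = 15 → P.
Square (2°×1°, digits 0–9): lon ⌊17.3037/2⌋ = 8; lat ⌊4.4643/1⌋ = 4.
Subsquare (5′×2.5′, letters a–x): lon ⌊1.3037/0.0833333⌋ = 15 → p; lat ⌊0.4643/0.0416667⌋ = 11 → l.

DP84pl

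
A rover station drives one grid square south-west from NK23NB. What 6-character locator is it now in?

Longitude subsquare n = 13; −1 → 12 = m.
Latitude subsquare b = 1; −1 → 0 = a.

NK23ma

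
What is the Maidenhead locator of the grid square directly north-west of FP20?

Longitude square 2; −1 → 1.
Latitude square 0; +1 → 1.

FP11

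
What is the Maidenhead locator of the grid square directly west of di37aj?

DI27xj

Longitude subsquare a = 0; −1 → -1, wraps to 23 = x, carry into square.
Longitude square 3; −1 → 2.
The latitude characters are unchanged.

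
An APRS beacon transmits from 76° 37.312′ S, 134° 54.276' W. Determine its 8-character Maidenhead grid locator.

CB23nj10

Add 180° to longitude and 90° to latitude: 45.09540, 13.37813.
Field: lon ⌊45.09540/20⌋ = 2 → C; lat ⌊13.37813/10⌋ = 1 → B.
Square: lon ⌊5.09540/2⌋ = 2; lat ⌊3.37813/1⌋ = 3.
Subsquare: lon ⌊1.09540/0.0833333⌋ = 13 → n; lat ⌊0.37813/0.0416667⌋ = 9 → j.
Extended square: lon ⌊0.01207/0.00833333⌋ = 1; lat ⌊0.00313/0.00416667⌋ = 0.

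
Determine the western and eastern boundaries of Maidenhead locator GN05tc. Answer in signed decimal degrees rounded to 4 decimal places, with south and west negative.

-58.4167, -58.3333

Field G=6, N=13: +6·20° lon, +13·10° lat → SW at lon -60°, lat 40°.
Square 0, 5: +0·2° lon, +5·1° lat → SW at lon -60°, lat 45°.
Subsquare t=19, c=2: +19·0.0833333° lon, +2·0.0416667° lat → SW at lon -58.4167°, lat 45.0833°.
Cell spans 0.0833333° lon × 0.0416667° lat.
west -58.4167, east -58.3333.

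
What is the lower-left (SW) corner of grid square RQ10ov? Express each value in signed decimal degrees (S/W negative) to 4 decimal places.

70.8750, 163.1667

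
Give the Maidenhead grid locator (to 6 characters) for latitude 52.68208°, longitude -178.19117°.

AO02vq

Add 180° to longitude and 90° to latitude: 1.8088, 142.6821.
Field: lon ⌊1.8088/20⌋ = 0 → A; lat ⌊142.6821/10⌋ = 14 → O.
Square: lon ⌊1.8088/2⌋ = 0; lat ⌊2.6821/1⌋ = 2.
Subsquare: lon ⌊1.8088/0.0833333⌋ = 21 → v; lat ⌊0.6821/0.0416667⌋ = 16 → q.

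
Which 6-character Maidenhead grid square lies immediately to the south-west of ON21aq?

ON11xp

Longitude subsquare a = 0; −1 → -1, wraps to 23 = x, carry into square.
Longitude square 2; −1 → 1.
Latitude subsquare q = 16; −1 → 15 = p.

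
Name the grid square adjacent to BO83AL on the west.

BO73xl

Longitude subsquare a = 0; −1 → -1, wraps to 23 = x, carry into square.
Longitude square 8; −1 → 7.
The latitude characters are unchanged.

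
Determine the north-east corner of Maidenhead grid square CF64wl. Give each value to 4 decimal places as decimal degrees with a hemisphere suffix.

Field C=2, F=5: +2·20° lon, +5·10° lat → SW at lon -140°, lat -40°.
Square 6, 4: +6·2° lon, +4·1° lat → SW at lon -128°, lat -36°.
Subsquare w=22, l=11: +22·0.0833333° lon, +11·0.0416667° lat → SW at lon -126.167°, lat -35.5417°.
Cell spans 0.0833333° lon × 0.0416667° lat. NE corner is SW corner plus one full cell.
latitude 35.5000° S, longitude 126.0833° W.

35.5000° S, 126.0833° W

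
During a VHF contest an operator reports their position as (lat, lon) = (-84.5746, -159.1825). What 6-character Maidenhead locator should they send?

BA05jk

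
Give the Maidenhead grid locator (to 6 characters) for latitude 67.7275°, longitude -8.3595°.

IP57tr

Add 180° to longitude and 90° to latitude: 171.6405, 157.7275.
Field: lon ⌊171.6405/20⌋ = 8 → I; lat ⌊157.7275/10⌋ = 15 → P.
Square: lon ⌊11.6405/2⌋ = 5; lat ⌊7.7275/1⌋ = 7.
Subsquare: lon ⌊1.6405/0.0833333⌋ = 19 → t; lat ⌊0.7275/0.0416667⌋ = 17 → r.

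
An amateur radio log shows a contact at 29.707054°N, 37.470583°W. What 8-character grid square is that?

Add 180° to longitude and 90° to latitude: 142.52942, 119.70705.
Field: lon ⌊142.52942/20⌋ = 7 → H; lat ⌊119.70705/10⌋ = 11 → L.
Square: lon ⌊2.52942/2⌋ = 1; lat ⌊9.70705/1⌋ = 9.
Subsquare: lon ⌊0.52942/0.0833333⌋ = 6 → g; lat ⌊0.70705/0.0416667⌋ = 16 → q.
Extended square: lon ⌊0.02942/0.00833333⌋ = 3; lat ⌊0.04039/0.00416667⌋ = 9.

HL19gq39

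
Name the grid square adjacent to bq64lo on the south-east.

BQ64mn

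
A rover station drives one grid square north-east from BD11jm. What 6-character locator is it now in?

Longitude subsquare j = 9; +1 → 10 = k.
Latitude subsquare m = 12; +1 → 13 = n.

BD11kn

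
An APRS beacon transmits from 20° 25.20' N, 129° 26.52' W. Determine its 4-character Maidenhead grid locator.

CL50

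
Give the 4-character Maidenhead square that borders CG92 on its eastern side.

DG02

Longitude square 9; +1 → 10, wraps to 0, carry into field.
Longitude field C = 2; +1 → 3 = D.
The latitude characters are unchanged.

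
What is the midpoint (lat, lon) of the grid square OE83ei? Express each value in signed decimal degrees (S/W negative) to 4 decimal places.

Field O=14, E=4: +14·20° lon, +4·10° lat → SW at lon 100°, lat -50°.
Square 8, 3: +8·2° lon, +3·1° lat → SW at lon 116°, lat -47°.
Subsquare e=4, i=8: +4·0.0833333° lon, +8·0.0416667° lat → SW at lon 116.333°, lat -46.6667°.
Cell spans 0.0833333° lon × 0.0416667° lat. Centre is SW corner plus half of each.
latitude -46.6458, longitude 116.3750.

-46.6458, 116.3750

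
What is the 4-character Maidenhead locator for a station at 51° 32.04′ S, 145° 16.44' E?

QD28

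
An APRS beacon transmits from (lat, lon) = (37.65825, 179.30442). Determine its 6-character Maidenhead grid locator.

Add 180° to longitude and 90° to latitude: 359.3044, 127.6583.
Field: lon ⌊359.3044/20⌋ = 17 → R; lat ⌊127.6583/10⌋ = 12 → M.
Square: lon ⌊19.3044/2⌋ = 9; lat ⌊7.6583/1⌋ = 7.
Subsquare: lon ⌊1.3044/0.0833333⌋ = 15 → p; lat ⌊0.6583/0.0416667⌋ = 15 → p.

RM97pp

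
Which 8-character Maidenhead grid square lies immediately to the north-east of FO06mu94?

Longitude extended square 9; +1 → 10, wraps to 0, carry into subsquare.
Longitude subsquare m = 12; +1 → 13 = n.
Latitude extended square 4; +1 → 5.

FO06nu05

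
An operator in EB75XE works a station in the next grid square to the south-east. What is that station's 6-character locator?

Longitude subsquare x = 23; +1 → 24, wraps to 0 = a, carry into square.
Longitude square 7; +1 → 8.
Latitude subsquare e = 4; −1 → 3 = d.

EB85ad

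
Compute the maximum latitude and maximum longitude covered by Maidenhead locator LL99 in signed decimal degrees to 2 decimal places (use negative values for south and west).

Field L=11, L=11: +11·20° lon, +11·10° lat → SW at lon 40°, lat 20°.
Square 9, 9: +9·2° lon, +9·1° lat → SW at lon 58°, lat 29°.
Cell spans 2° lon × 1° lat. NE corner is SW corner plus one full cell.
latitude 30.00, longitude 60.00.

30.00, 60.00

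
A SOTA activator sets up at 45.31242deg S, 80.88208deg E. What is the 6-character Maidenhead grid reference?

Add 180° to longitude and 90° to latitude: 260.8821, 44.6876.
Field (20°×10°, letters A–R): lon ⌊260.8821/20⌋ = 13 → N; lat ⌊44.6876/10⌋ = 4 → E.
Square (2°×1°, digits 0–9): lon ⌊0.8821/2⌋ = 0; lat ⌊4.6876/1⌋ = 4.
Subsquare (5′×2.5′, letters a–x): lon ⌊0.8821/0.0833333⌋ = 10 → k; lat ⌊0.6876/0.0416667⌋ = 16 → q.

NE04kq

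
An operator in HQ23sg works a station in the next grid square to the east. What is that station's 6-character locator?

HQ23tg

Longitude subsquare s = 18; +1 → 19 = t.
The latitude characters are unchanged.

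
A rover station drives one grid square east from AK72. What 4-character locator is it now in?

AK82

Longitude square 7; +1 → 8.
The latitude characters are unchanged.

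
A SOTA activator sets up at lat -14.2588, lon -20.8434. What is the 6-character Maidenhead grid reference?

HH95nr

Add 180° to longitude and 90° to latitude: 159.1566, 75.7412.
Field: 159.1566/20 → 7 → H, 75.7412/10 → 7 → H; chars HH.
Square: 19.1566/2 → 9, 5.7412/1 → 5; chars 95.
Subsquare: 1.1566/0.0833333 → 13 → n, 0.7412/0.0416667 → 17 → r; chars nr.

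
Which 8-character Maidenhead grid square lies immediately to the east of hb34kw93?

Longitude extended square 9; +1 → 10, wraps to 0, carry into subsquare.
Longitude subsquare k = 10; +1 → 11 = l.
The latitude characters are unchanged.

HB34lw03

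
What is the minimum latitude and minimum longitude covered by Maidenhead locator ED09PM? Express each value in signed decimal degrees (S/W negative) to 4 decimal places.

-50.5000, -98.7500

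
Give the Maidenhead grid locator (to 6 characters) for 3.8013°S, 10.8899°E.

JI56ke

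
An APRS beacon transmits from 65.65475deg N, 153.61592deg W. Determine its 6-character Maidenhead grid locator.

Shift to the Maidenhead origin (180°W, 90°S): lon 26.3841, lat 155.6548.
Field (20°×10°, letters A–R): 26.3841/20 → 1 → B, 155.6548/10 → 15 → P; chars BP.
Square (2°×1°, digits 0–9): 6.3841/2 → 3, 5.6548/1 → 5; chars 35.
Subsquare (5′×2.5′, letters a–x): 0.3841/0.0833333 → 4 → e, 0.6548/0.0416667 → 15 → p; chars ep.

BP35ep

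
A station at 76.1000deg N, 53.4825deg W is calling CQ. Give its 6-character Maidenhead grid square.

GQ36gc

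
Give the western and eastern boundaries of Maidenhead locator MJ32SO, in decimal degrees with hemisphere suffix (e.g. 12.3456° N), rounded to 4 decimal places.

67.5000° E, 67.5833° E

Field M=12, J=9: +12·20° lon, +9·10° lat → SW at lon 60°, lat 0°.
Square 3, 2: +3·2° lon, +2·1° lat → SW at lon 66°, lat 2°.
Subsquare s=18, o=14: +18·0.0833333° lon, +14·0.0416667° lat → SW at lon 67.5°, lat 2.58333°.
Cell spans 0.0833333° lon × 0.0416667° lat.
west 67.5000° E, east 67.5833° E.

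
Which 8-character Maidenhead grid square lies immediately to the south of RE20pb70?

Latitude extended square 0; −1 → -1, wraps to 9, carry into subsquare.
Latitude subsquare b = 1; −1 → 0 = a.
The longitude characters are unchanged.

RE20pa79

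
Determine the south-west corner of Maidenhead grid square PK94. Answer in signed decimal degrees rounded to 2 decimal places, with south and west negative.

Field P=15, K=10: +15·20° lon, +10·10° lat → SW at lon 120°, lat 10°.
Square 9, 4: +9·2° lon, +4·1° lat → SW at lon 138°, lat 14°.
latitude 14.00, longitude 138.00.

14.00, 138.00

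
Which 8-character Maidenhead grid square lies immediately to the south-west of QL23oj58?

QL23oj47

Longitude extended square 5; −1 → 4.
Latitude extended square 8; −1 → 7.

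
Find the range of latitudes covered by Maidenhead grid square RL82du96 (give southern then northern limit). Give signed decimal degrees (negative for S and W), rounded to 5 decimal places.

22.85833, 22.86250

Field R=17, L=11: +17·20° lon, +11·10° lat → SW at lon 160°, lat 20°.
Square 8, 2: +8·2° lon, +2·1° lat → SW at lon 176°, lat 22°.
Subsquare d=3, u=20: +3·0.0833333° lon, +20·0.0416667° lat → SW at lon 176.25°, lat 22.8333°.
Extended square 9, 6: +9·0.00833333° lon, +6·0.00416667° lat → SW at lon 176.325°, lat 22.8583°.
Cell spans 0.00833333° lon × 0.00416667° lat.
south 22.85833, north 22.86250.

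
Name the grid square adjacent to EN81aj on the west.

EN71xj

Longitude subsquare a = 0; −1 → -1, wraps to 23 = x, carry into square.
Longitude square 8; −1 → 7.
The latitude characters are unchanged.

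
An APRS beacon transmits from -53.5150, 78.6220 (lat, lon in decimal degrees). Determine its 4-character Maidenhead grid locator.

MD96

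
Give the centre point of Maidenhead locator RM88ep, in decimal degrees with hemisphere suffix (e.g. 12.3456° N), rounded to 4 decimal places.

38.6458° N, 176.3750° E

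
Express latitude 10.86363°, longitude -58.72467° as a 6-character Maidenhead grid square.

GK00pu

Shift to the Maidenhead origin (180°W, 90°S): lon 121.2753, lat 100.8636.
Field (20°×10°, letters A–R): 121.2753/20 → 6 → G, 100.8636/10 → 10 → K; chars GK.
Square (2°×1°, digits 0–9): 1.2753/2 → 0, 0.8636/1 → 0; chars 00.
Subsquare (5′×2.5′, letters a–x): 1.2753/0.0833333 → 15 → p, 0.8636/0.0416667 → 20 → u; chars pu.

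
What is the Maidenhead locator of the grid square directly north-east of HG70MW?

Longitude subsquare m = 12; +1 → 13 = n.
Latitude subsquare w = 22; +1 → 23 = x.

HG70nx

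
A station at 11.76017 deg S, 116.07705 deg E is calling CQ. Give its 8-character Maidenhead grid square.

Shift to the Maidenhead origin (180°W, 90°S): lon 296.07705, lat 78.23983.
Field (20°×10°, letters A–R): 296.07705/20 → 14 → O, 78.23983/10 → 7 → H; chars OH.
Square (2°×1°, digits 0–9): 16.07705/2 → 8, 8.23983/1 → 8; chars 88.
Subsquare (5′×2.5′, letters a–x): 0.07705/0.0833333 → 0 → a, 0.23983/0.0416667 → 5 → f; chars af.
Extended square (30″×15″, digits 0–9): 0.07705/0.00833333 → 9, 0.03150/0.00416667 → 7; chars 97.

OH88af97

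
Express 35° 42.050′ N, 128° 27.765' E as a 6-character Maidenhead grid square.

Add 180° to longitude and 90° to latitude: 308.4628, 125.7008.
Field (20°×10°, letters A–R): lon ⌊308.4628/20⌋ = 15 → P; lat ⌊125.7008/10⌋ = 12 → M.
Square (2°×1°, digits 0–9): lon ⌊8.4628/2⌋ = 4; lat ⌊5.7008/1⌋ = 5.
Subsquare (5′×2.5′, letters a–x): lon ⌊0.4628/0.0833333⌋ = 5 → f; lat ⌊0.7008/0.0416667⌋ = 16 → q.

PM45fq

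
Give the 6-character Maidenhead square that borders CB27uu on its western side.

CB27tu

Longitude subsquare u = 20; −1 → 19 = t.
The latitude characters are unchanged.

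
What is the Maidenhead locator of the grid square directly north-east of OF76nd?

OF76oe

Longitude subsquare n = 13; +1 → 14 = o.
Latitude subsquare d = 3; +1 → 4 = e.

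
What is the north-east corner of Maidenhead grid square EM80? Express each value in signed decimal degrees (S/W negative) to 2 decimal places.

31.00, -82.00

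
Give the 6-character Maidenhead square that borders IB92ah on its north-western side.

Longitude subsquare a = 0; −1 → -1, wraps to 23 = x, carry into square.
Longitude square 9; −1 → 8.
Latitude subsquare h = 7; +1 → 8 = i.

IB82xi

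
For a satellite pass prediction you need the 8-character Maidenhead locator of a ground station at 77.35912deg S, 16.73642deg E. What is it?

JB82ip83

Offset from 180°W / 90°S: lon 196.73642°, lat 12.64088°.
Field: lon ⌊196.73642/20⌋ = 9 → J; lat ⌊12.64088/10⌋ = 1 → B.
Square: lon ⌊16.73642/2⌋ = 8; lat ⌊2.64088/1⌋ = 2.
Subsquare: lon ⌊0.73642/0.0833333⌋ = 8 → i; lat ⌊0.64088/0.0416667⌋ = 15 → p.
Extended square: lon ⌊0.06975/0.00833333⌋ = 8; lat ⌊0.01588/0.00416667⌋ = 3.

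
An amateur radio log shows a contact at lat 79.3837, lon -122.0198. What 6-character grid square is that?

CQ89xj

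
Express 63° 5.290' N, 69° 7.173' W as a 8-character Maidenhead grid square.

FP53kc51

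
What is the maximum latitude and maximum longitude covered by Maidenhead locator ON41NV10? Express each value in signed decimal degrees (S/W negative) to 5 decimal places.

41.87917, 109.10000

Field O=14, N=13: +14·20° lon, +13·10° lat → SW at lon 100°, lat 40°.
Square 4, 1: +4·2° lon, +1·1° lat → SW at lon 108°, lat 41°.
Subsquare n=13, v=21: +13·0.0833333° lon, +21·0.0416667° lat → SW at lon 109.083°, lat 41.875°.
Extended square 1, 0: +1·0.00833333° lon, +0·0.00416667° lat → SW at lon 109.092°, lat 41.875°.
Cell spans 0.00833333° lon × 0.00416667° lat. NE corner is SW corner plus one full cell.
latitude 41.87917, longitude 109.10000.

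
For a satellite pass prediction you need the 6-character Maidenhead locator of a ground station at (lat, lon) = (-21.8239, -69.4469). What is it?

FG58ge

Add 180° to longitude and 90° to latitude: 110.5531, 68.1761.
Field: lon ⌊110.5531/20⌋ = 5 → F; lat ⌊68.1761/10⌋ = 6 → G.
Square: lon ⌊10.5531/2⌋ = 5; lat ⌊8.1761/1⌋ = 8.
Subsquare: lon ⌊0.5531/0.0833333⌋ = 6 → g; lat ⌊0.1761/0.0416667⌋ = 4 → e.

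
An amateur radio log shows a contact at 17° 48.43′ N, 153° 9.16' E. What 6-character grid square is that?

QK67nt

Shift to the Maidenhead origin (180°W, 90°S): lon 333.1527, lat 107.8072.
Field: 333.1527/20 → 16 → Q, 107.8072/10 → 10 → K; chars QK.
Square: 13.1527/2 → 6, 7.8072/1 → 7; chars 67.
Subsquare: 1.1527/0.0833333 → 13 → n, 0.8072/0.0416667 → 19 → t; chars nt.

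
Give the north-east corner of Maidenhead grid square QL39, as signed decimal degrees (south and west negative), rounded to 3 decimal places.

Field Q=16, L=11: +16·20° lon, +11·10° lat → SW at lon 140°, lat 20°.
Square 3, 9: +3·2° lon, +9·1° lat → SW at lon 146°, lat 29°.
Cell spans 2° lon × 1° lat. NE corner is SW corner plus one full cell.
latitude 30.000, longitude 148.000.

30.000, 148.000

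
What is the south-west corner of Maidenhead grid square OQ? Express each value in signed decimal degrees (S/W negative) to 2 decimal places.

70.00, 100.00

Field O=14, Q=16: +14·20° lon, +16·10° lat → SW at lon 100°, lat 70°.
latitude 70.00, longitude 100.00.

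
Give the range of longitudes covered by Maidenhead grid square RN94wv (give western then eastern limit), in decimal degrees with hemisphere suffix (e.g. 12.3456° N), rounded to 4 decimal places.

Field R=17, N=13: +17·20° lon, +13·10° lat → SW at lon 160°, lat 40°.
Square 9, 4: +9·2° lon, +4·1° lat → SW at lon 178°, lat 44°.
Subsquare w=22, v=21: +22·0.0833333° lon, +21·0.0416667° lat → SW at lon 179.833°, lat 44.875°.
Cell spans 0.0833333° lon × 0.0416667° lat.
west 179.8333° E, east 179.9167° E.

179.8333° E, 179.9167° E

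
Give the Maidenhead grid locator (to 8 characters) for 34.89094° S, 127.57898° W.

Add 180° to longitude and 90° to latitude: 52.42102, 55.10906.
Field: 52.42102/20 → 2 → C, 55.10906/10 → 5 → F; chars CF.
Square: 12.42102/2 → 6, 5.10906/1 → 5; chars 65.
Subsquare: 0.42102/0.0833333 → 5 → f, 0.10906/0.0416667 → 2 → c; chars fc.
Extended square: 0.00435/0.00833333 → 0, 0.02573/0.00416667 → 6; chars 06.

CF65fc06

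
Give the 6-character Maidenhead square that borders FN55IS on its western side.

Longitude subsquare i = 8; −1 → 7 = h.
The latitude characters are unchanged.

FN55hs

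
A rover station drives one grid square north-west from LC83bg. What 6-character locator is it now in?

Longitude subsquare b = 1; −1 → 0 = a.
Latitude subsquare g = 6; +1 → 7 = h.

LC83ah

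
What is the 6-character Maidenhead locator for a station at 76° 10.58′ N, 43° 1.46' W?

GQ86le

Shift to the Maidenhead origin (180°W, 90°S): lon 136.9757, lat 166.1763.
Field: 136.9757/20 → 6 → G, 166.1763/10 → 16 → Q; chars GQ.
Square: 16.9757/2 → 8, 6.1763/1 → 6; chars 86.
Subsquare: 0.9757/0.0833333 → 11 → l, 0.1763/0.0416667 → 4 → e; chars le.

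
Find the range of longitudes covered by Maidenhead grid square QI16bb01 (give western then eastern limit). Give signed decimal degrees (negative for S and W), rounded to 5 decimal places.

142.08333, 142.09167

Field Q=16, I=8: +16·20° lon, +8·10° lat → SW at lon 140°, lat -10°.
Square 1, 6: +1·2° lon, +6·1° lat → SW at lon 142°, lat -4°.
Subsquare b=1, b=1: +1·0.0833333° lon, +1·0.0416667° lat → SW at lon 142.083°, lat -3.95833°.
Extended square 0, 1: +0·0.00833333° lon, +1·0.00416667° lat → SW at lon 142.083°, lat -3.95417°.
Cell spans 0.00833333° lon × 0.00416667° lat.
west 142.08333, east 142.09167.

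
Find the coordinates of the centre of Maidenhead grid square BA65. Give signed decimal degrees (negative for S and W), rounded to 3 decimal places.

Field B=1, A=0: +1·20° lon, +0·10° lat → SW at lon -160°, lat -90°.
Square 6, 5: +6·2° lon, +5·1° lat → SW at lon -148°, lat -85°.
Cell spans 2° lon × 1° lat. Centre is SW corner plus half of each.
latitude -84.500, longitude -147.000.

-84.500, -147.000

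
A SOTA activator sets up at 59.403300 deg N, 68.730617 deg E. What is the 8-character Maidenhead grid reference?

Offset from 180°W / 90°S: lon 248.73062°, lat 149.40330°.
Field: lon ⌊248.73062/20⌋ = 12 → M; lat ⌊149.40330/10⌋ = 14 → O.
Square: lon ⌊8.73062/2⌋ = 4; lat ⌊9.40330/1⌋ = 9.
Subsquare: lon ⌊0.73062/0.0833333⌋ = 8 → i; lat ⌊0.40330/0.0416667⌋ = 9 → j.
Extended square: lon ⌊0.06395/0.00833333⌋ = 7; lat ⌊0.02830/0.00416667⌋ = 6.

MO49ij76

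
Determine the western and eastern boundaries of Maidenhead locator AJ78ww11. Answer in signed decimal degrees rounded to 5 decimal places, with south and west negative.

-164.15833, -164.15000

Field A=0, J=9: +0·20° lon, +9·10° lat → SW at lon -180°, lat 0°.
Square 7, 8: +7·2° lon, +8·1° lat → SW at lon -166°, lat 8°.
Subsquare w=22, w=22: +22·0.0833333° lon, +22·0.0416667° lat → SW at lon -164.167°, lat 8.91667°.
Extended square 1, 1: +1·0.00833333° lon, +1·0.00416667° lat → SW at lon -164.158°, lat 8.92083°.
Cell spans 0.00833333° lon × 0.00416667° lat.
west -164.15833, east -164.15000.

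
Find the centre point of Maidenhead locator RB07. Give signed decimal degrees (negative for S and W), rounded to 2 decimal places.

-72.50, 161.00

Field R=17, B=1: +17·20° lon, +1·10° lat → SW at lon 160°, lat -80°.
Square 0, 7: +0·2° lon, +7·1° lat → SW at lon 160°, lat -73°.
Cell spans 2° lon × 1° lat. Centre is SW corner plus half of each.
latitude -72.50, longitude 161.00.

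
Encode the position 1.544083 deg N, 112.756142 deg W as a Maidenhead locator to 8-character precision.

DJ31on90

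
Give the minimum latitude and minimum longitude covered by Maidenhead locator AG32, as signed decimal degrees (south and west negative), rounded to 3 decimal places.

-28.000, -174.000

Field A=0, G=6: +0·20° lon, +6·10° lat → SW at lon -180°, lat -30°.
Square 3, 2: +3·2° lon, +2·1° lat → SW at lon -174°, lat -28°.
latitude -28.000, longitude -174.000.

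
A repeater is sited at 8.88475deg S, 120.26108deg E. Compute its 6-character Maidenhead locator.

PI01dc

Offset from 180°W / 90°S: lon 300.2611°, lat 81.1153°.
Field: 300.2611/20 → 15 → P, 81.1153/10 → 8 → I; chars PI.
Square: 0.2611/2 → 0, 1.1153/1 → 1; chars 01.
Subsquare: 0.2611/0.0833333 → 3 → d, 0.1153/0.0416667 → 2 → c; chars dc.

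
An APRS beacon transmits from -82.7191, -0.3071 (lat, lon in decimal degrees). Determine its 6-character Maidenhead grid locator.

IA97ug

Offset from 180°W / 90°S: lon 179.6929°, lat 7.2809°.
Field: 179.6929/20 → 8 → I, 7.2809/10 → 0 → A; chars IA.
Square: 19.6929/2 → 9, 7.2809/1 → 7; chars 97.
Subsquare: 1.6929/0.0833333 → 20 → u, 0.2809/0.0416667 → 6 → g; chars ug.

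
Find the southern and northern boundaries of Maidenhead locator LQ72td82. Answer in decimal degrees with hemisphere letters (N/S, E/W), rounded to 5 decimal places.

72.13333° N, 72.13750° N

Field L=11, Q=16: +11·20° lon, +16·10° lat → SW at lon 40°, lat 70°.
Square 7, 2: +7·2° lon, +2·1° lat → SW at lon 54°, lat 72°.
Subsquare t=19, d=3: +19·0.0833333° lon, +3·0.0416667° lat → SW at lon 55.5833°, lat 72.125°.
Extended square 8, 2: +8·0.00833333° lon, +2·0.00416667° lat → SW at lon 55.65°, lat 72.1333°.
Cell spans 0.00833333° lon × 0.00416667° lat.
south 72.13333° N, north 72.13750° N.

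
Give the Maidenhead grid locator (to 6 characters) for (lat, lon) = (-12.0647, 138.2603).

Add 180° to longitude and 90° to latitude: 318.2603, 77.9353.
Field: 318.2603/20 → 15 → P, 77.9353/10 → 7 → H; chars PH.
Square: 18.2603/2 → 9, 7.9353/1 → 7; chars 97.
Subsquare: 0.2603/0.0833333 → 3 → d, 0.9353/0.0416667 → 22 → w; chars dw.

PH97dw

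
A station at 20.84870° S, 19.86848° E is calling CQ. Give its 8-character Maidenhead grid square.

JG99wd46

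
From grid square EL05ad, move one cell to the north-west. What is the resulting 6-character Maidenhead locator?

Longitude subsquare a = 0; −1 → -1, wraps to 23 = x, carry into square.
Longitude square 0; −1 → -1, wraps to 9, carry into field.
Longitude field E = 4; −1 → 3 = D.
Latitude subsquare d = 3; +1 → 4 = e.

DL95xe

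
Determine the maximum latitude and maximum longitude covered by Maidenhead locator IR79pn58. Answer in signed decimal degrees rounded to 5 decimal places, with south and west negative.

89.57917, -4.70000

Field I=8, R=17: +8·20° lon, +17·10° lat → SW at lon -20°, lat 80°.
Square 7, 9: +7·2° lon, +9·1° lat → SW at lon -6°, lat 89°.
Subsquare p=15, n=13: +15·0.0833333° lon, +13·0.0416667° lat → SW at lon -4.75°, lat 89.5417°.
Extended square 5, 8: +5·0.00833333° lon, +8·0.00416667° lat → SW at lon -4.70833°, lat 89.575°.
Cell spans 0.00833333° lon × 0.00416667° lat. NE corner is SW corner plus one full cell.
latitude 89.57917, longitude -4.70000.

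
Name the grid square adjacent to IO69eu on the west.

IO69du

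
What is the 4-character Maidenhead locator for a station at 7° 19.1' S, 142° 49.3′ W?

BI82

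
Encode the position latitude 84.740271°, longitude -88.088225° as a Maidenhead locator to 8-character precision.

ER54wr97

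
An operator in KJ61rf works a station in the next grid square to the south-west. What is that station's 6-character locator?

KJ61qe

Longitude subsquare r = 17; −1 → 16 = q.
Latitude subsquare f = 5; −1 → 4 = e.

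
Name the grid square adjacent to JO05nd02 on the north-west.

Longitude extended square 0; −1 → -1, wraps to 9, carry into subsquare.
Longitude subsquare n = 13; −1 → 12 = m.
Latitude extended square 2; +1 → 3.

JO05md93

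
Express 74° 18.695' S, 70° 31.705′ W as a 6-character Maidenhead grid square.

FB45rq

Add 180° to longitude and 90° to latitude: 109.4716, 15.6884.
Field: 109.4716/20 → 5 → F, 15.6884/10 → 1 → B; chars FB.
Square: 9.4716/2 → 4, 5.6884/1 → 5; chars 45.
Subsquare: 1.4716/0.0833333 → 17 → r, 0.6884/0.0416667 → 16 → q; chars rq.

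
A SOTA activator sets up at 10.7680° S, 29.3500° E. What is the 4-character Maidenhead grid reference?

Add 180° to longitude and 90° to latitude: 209.35, 79.23.
Field: lon ⌊209.35/20⌋ = 10 → K; lat ⌊79.23/10⌋ = 7 → H.
Square: lon ⌊9.35/2⌋ = 4; lat ⌊9.23/1⌋ = 9.

KH49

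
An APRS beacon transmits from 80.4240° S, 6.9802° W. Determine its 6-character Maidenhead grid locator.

IA69mn

Add 180° to longitude and 90° to latitude: 173.0198, 9.5760.
Field (20°×10°, letters A–R): 173.0198/20 → 8 → I, 9.5760/10 → 0 → A; chars IA.
Square (2°×1°, digits 0–9): 13.0198/2 → 6, 9.5760/1 → 9; chars 69.
Subsquare (5′×2.5′, letters a–x): 1.0198/0.0833333 → 12 → m, 0.5760/0.0416667 → 13 → n; chars mn.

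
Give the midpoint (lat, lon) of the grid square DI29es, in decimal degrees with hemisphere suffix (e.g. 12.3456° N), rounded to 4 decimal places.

Field D=3, I=8: +3·20° lon, +8·10° lat → SW at lon -120°, lat -10°.
Square 2, 9: +2·2° lon, +9·1° lat → SW at lon -116°, lat -1°.
Subsquare e=4, s=18: +4·0.0833333° lon, +18·0.0416667° lat → SW at lon -115.667°, lat -0.25°.
Cell spans 0.0833333° lon × 0.0416667° lat. Centre is SW corner plus half of each.
latitude 0.2292° S, longitude 115.6250° W.

0.2292° S, 115.6250° W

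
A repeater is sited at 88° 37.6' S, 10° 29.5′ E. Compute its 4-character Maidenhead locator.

JA51

Shift to the Maidenhead origin (180°W, 90°S): lon 190.49, lat 1.37.
Field: 190.49/20 → 9 → J, 1.37/10 → 0 → A; chars JA.
Square: 10.49/2 → 5, 1.37/1 → 1; chars 51.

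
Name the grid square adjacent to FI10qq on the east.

FI10rq

Longitude subsquare q = 16; +1 → 17 = r.
The latitude characters are unchanged.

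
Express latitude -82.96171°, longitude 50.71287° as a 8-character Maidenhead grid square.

Add 180° to longitude and 90° to latitude: 230.71287, 7.03829.
Field: lon ⌊230.71287/20⌋ = 11 → L; lat ⌊7.03829/10⌋ = 0 → A.
Square: lon ⌊10.71287/2⌋ = 5; lat ⌊7.03829/1⌋ = 7.
Subsquare: lon ⌊0.71287/0.0833333⌋ = 8 → i; lat ⌊0.03829/0.0416667⌋ = 0 → a.
Extended square: lon ⌊0.04620/0.00833333⌋ = 5; lat ⌊0.03829/0.00416667⌋ = 9.

LA57ia59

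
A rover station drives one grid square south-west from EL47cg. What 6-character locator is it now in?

Longitude subsquare c = 2; −1 → 1 = b.
Latitude subsquare g = 6; −1 → 5 = f.

EL47bf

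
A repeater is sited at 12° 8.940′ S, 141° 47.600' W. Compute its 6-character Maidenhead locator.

BH97cu

Shift to the Maidenhead origin (180°W, 90°S): lon 38.2067, lat 77.8510.
Field: 38.2067/20 → 1 → B, 77.8510/10 → 7 → H; chars BH.
Square: 18.2067/2 → 9, 7.8510/1 → 7; chars 97.
Subsquare: 0.2067/0.0833333 → 2 → c, 0.8510/0.0416667 → 20 → u; chars cu.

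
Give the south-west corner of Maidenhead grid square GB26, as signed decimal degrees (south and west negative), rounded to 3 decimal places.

-74.000, -56.000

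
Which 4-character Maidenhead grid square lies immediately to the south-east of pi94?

Longitude square 9; +1 → 10, wraps to 0, carry into field.
Longitude field P = 15; +1 → 16 = Q.
Latitude square 4; −1 → 3.

QI03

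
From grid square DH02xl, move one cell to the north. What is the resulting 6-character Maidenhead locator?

Latitude subsquare l = 11; +1 → 12 = m.
The longitude characters are unchanged.

DH02xm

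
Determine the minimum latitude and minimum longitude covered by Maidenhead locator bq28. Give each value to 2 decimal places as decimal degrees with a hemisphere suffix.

Field B=1, Q=16: +1·20° lon, +16·10° lat → SW at lon -160°, lat 70°.
Square 2, 8: +2·2° lon, +8·1° lat → SW at lon -156°, lat 78°.
latitude 78.00° N, longitude 156.00° W.

78.00° N, 156.00° W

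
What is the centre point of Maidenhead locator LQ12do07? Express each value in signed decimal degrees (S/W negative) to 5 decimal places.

72.61458, 42.25417

Field L=11, Q=16: +11·20° lon, +16·10° lat → SW at lon 40°, lat 70°.
Square 1, 2: +1·2° lon, +2·1° lat → SW at lon 42°, lat 72°.
Subsquare d=3, o=14: +3·0.0833333° lon, +14·0.0416667° lat → SW at lon 42.25°, lat 72.5833°.
Extended square 0, 7: +0·0.00833333° lon, +7·0.00416667° lat → SW at lon 42.25°, lat 72.6125°.
Cell spans 0.00833333° lon × 0.00416667° lat. Centre is SW corner plus half of each.
latitude 72.61458, longitude 42.25417.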